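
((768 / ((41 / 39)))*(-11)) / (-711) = 36608 / 3239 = 11.30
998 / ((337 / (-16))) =-15968 / 337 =-47.38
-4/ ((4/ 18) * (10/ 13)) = -117/ 5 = -23.40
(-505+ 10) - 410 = -905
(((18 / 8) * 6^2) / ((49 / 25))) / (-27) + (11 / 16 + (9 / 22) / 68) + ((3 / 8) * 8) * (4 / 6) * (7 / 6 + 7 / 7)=1537729 / 439824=3.50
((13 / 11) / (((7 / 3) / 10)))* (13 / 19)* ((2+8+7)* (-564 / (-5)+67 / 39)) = 9870302 / 1463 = 6746.62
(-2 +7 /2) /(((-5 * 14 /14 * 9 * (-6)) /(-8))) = -0.04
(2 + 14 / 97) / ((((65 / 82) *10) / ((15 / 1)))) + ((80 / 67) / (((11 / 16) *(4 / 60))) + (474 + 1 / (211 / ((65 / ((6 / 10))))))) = 114177291643 / 226262685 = 504.62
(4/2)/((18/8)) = 8/9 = 0.89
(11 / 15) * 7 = 77 / 15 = 5.13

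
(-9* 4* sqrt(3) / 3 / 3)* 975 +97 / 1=97 -3900* sqrt(3)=-6658.00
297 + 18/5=1503/5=300.60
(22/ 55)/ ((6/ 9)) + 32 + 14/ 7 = 173/ 5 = 34.60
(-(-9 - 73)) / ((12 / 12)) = 82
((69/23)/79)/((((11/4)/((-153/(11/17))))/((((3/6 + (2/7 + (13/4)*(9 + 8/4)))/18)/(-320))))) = 80631/3893120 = 0.02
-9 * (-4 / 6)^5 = 32 / 27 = 1.19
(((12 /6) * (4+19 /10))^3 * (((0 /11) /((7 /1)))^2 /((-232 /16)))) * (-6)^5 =0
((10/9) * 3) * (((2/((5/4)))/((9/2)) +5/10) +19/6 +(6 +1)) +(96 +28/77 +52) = 54976/297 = 185.10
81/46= 1.76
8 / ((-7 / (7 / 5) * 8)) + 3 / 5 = 2 / 5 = 0.40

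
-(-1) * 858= 858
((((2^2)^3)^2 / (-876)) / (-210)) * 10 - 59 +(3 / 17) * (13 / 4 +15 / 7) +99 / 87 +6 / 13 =-6629066099 / 117899964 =-56.23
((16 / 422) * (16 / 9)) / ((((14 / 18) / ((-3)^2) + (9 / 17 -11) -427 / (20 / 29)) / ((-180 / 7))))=70502400 / 25607296967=0.00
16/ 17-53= -52.06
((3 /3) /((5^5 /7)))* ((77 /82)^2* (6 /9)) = 0.00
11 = 11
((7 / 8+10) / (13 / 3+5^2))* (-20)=-7.41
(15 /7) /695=3 /973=0.00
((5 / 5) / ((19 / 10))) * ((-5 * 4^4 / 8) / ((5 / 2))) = -640 / 19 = -33.68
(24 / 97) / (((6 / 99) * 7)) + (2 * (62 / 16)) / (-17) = 5879 / 46172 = 0.13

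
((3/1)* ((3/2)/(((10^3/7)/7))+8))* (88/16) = 532851/4000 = 133.21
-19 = -19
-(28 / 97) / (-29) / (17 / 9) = 252 / 47821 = 0.01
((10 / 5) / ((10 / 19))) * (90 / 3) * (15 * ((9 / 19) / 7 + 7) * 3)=253800 / 7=36257.14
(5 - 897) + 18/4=-1775/2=-887.50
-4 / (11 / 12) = -48 / 11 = -4.36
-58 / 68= -29 / 34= -0.85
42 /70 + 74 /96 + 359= 86489 /240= 360.37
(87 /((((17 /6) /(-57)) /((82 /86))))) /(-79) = 1219914 /57749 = 21.12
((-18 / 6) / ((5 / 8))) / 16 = -3 / 10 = -0.30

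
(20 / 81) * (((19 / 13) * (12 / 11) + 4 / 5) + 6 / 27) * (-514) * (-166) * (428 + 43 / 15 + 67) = 42916669614464 / 1563705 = 27445502.58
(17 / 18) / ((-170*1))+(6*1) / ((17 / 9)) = 9703 / 3060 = 3.17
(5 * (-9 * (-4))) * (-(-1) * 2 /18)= 20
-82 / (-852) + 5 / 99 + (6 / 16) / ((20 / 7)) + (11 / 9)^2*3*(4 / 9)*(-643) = -38880609997 / 30365280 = -1280.43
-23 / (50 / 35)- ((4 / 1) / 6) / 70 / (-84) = -142001 / 8820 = -16.10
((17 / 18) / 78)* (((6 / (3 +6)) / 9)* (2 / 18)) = 17 / 170586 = 0.00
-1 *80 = -80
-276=-276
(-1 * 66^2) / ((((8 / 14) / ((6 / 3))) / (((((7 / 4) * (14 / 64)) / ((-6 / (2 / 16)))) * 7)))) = 871563 / 1024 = 851.14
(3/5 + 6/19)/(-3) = -29/95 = -0.31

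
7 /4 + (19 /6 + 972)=11723 /12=976.92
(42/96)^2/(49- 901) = -49/218112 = -0.00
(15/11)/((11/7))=105/121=0.87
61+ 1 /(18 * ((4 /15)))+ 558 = 14861 /24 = 619.21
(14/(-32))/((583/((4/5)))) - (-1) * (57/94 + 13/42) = 10533731/11508420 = 0.92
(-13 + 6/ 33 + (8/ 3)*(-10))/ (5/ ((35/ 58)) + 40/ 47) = -428687/ 99198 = -4.32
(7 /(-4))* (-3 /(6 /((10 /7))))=5 /4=1.25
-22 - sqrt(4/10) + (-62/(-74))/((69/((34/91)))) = -5110052/232323 - sqrt(10)/5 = -22.63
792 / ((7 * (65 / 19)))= 15048 / 455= 33.07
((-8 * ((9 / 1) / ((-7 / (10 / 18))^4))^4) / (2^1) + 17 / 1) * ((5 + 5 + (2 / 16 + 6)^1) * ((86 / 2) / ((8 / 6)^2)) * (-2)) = -295028917666507938637533845573 / 22248204270643355826048192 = -13260.80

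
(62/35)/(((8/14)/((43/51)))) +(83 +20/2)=48763/510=95.61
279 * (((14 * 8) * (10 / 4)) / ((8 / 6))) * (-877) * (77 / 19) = -3956524110 / 19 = -208238111.05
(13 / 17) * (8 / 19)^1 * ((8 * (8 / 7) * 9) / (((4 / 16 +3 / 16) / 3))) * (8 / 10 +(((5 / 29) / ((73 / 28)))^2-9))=-528069332164608 / 354658459015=-1488.95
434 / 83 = 5.23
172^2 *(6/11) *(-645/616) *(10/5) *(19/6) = -90637980/847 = -107010.60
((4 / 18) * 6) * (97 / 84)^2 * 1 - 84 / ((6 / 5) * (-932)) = 1.85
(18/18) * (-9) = -9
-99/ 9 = -11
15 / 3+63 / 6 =15.50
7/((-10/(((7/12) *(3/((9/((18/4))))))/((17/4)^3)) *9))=-196/221085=-0.00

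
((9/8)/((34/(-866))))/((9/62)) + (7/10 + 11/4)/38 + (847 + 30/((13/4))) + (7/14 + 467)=189194259/167960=1126.42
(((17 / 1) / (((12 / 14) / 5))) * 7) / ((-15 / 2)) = -833 / 9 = -92.56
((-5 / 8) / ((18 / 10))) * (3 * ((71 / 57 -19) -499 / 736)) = 19331875 / 1006848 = 19.20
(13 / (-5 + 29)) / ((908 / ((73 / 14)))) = 949 / 305088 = 0.00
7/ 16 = 0.44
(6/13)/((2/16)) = 48/13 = 3.69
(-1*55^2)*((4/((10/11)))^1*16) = -212960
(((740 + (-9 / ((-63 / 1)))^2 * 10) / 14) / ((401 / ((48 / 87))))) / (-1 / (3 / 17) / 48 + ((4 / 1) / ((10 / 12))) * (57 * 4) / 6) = 208915200 / 523495122521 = 0.00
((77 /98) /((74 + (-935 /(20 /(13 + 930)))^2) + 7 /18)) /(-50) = -396 /48976435417175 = -0.00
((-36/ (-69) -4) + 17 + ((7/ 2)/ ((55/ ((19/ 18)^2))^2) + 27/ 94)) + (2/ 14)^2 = 465280687298143/ 33640866151200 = 13.83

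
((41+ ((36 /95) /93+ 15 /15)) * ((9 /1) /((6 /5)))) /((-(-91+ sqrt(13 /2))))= 185553 * sqrt(26) /9747361+ 2597742 /749797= 3.56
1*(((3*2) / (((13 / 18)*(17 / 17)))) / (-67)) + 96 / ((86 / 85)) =3549036 / 37453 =94.76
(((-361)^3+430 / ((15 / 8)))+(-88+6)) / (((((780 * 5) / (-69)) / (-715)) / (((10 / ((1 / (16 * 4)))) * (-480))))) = 182823484687360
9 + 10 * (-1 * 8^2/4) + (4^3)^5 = 1073741673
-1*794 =-794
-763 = -763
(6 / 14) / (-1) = -3 / 7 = -0.43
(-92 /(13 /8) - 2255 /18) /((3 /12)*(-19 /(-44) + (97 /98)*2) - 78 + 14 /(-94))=8625987832 /3677497083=2.35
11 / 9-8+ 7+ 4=38 / 9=4.22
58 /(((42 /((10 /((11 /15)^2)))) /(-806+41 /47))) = -823041750 /39809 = -20674.77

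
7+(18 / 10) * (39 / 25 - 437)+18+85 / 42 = -3973033 / 5250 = -756.77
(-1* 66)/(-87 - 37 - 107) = 2/7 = 0.29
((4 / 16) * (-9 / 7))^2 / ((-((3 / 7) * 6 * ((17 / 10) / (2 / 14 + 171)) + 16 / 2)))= -242595 / 18844616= -0.01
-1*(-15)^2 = -225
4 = 4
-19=-19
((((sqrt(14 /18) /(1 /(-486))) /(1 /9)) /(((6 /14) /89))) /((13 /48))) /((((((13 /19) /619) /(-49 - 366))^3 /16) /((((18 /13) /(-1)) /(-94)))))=243335283196326279388847424000 * sqrt(7) /17450771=36892618930415950888836.03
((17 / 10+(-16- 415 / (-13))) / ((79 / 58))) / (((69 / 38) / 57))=607202 / 1495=406.16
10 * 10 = 100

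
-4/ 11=-0.36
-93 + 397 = 304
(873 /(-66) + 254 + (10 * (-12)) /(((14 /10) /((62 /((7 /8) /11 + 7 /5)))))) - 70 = -3687907 /1078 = -3421.06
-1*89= -89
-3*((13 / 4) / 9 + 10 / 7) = -451 / 84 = -5.37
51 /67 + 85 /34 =437 /134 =3.26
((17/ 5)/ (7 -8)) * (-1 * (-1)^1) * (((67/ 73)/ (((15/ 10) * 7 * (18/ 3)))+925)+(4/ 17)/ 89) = -6436535242/ 2046555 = -3145.06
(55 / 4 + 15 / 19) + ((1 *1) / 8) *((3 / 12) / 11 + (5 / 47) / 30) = 13713937 / 943008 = 14.54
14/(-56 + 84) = 1/2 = 0.50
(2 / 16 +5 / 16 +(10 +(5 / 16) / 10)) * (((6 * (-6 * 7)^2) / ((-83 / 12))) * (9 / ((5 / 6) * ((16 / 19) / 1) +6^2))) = -682092495 / 173636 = -3928.29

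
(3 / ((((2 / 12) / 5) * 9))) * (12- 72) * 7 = -4200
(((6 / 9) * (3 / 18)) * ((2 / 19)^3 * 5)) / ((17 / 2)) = 80 / 1049427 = 0.00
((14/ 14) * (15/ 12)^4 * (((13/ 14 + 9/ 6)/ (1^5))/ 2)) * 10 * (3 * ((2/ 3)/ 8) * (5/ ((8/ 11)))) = 2921875/ 57344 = 50.95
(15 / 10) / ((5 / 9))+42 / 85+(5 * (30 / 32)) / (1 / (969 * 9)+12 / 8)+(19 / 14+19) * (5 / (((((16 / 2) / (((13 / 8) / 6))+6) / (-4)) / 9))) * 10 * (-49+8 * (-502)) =8038968436554189 / 1917999160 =4191330.53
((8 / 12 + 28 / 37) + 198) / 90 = 11068 / 4995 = 2.22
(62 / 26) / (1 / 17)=40.54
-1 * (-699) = 699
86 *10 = 860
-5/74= -0.07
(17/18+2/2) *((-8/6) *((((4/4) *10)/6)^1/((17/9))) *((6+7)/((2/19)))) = -43225/153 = -282.52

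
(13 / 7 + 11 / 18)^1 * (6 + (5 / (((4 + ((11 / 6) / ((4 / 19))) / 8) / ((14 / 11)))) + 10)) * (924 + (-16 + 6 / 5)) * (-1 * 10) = -262108321952 / 677061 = -387126.60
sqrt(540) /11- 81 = -81 + 6*sqrt(15) /11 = -78.89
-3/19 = -0.16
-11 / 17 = -0.65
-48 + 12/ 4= -45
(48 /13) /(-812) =-12 /2639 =-0.00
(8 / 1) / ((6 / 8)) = 32 / 3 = 10.67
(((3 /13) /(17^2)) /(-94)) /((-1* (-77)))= -3 /27193166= -0.00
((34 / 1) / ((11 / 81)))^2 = 7584516 / 121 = 62681.95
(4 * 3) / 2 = 6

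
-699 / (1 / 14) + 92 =-9694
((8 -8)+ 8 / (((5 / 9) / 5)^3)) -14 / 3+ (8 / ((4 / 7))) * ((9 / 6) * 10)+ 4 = 18124 / 3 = 6041.33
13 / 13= 1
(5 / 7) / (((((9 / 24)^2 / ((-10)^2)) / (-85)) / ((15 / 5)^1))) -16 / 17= -46240336 / 357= -129524.75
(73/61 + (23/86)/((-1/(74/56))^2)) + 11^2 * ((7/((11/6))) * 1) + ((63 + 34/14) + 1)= 2180197507/4112864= 530.09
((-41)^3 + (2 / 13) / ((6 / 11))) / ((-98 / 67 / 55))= 2591559.65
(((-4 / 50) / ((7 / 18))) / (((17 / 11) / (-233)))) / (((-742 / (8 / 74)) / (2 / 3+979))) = -180783768 / 40837825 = -4.43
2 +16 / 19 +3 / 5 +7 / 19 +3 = 647 / 95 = 6.81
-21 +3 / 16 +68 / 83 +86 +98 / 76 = 1698019 / 25232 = 67.30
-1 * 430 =-430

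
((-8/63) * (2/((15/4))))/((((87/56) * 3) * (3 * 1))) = -512/105705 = -0.00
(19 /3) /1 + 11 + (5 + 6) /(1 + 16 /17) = 23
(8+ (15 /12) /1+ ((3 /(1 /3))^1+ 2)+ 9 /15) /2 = 417 /40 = 10.42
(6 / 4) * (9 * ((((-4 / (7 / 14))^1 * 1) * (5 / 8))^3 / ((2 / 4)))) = -3375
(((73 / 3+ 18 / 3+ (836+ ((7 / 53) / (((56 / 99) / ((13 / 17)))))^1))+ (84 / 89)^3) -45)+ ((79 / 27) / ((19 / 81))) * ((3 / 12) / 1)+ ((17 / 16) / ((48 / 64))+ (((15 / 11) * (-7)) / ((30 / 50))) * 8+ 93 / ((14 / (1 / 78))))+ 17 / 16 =700.76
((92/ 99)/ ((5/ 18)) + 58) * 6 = 20244/ 55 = 368.07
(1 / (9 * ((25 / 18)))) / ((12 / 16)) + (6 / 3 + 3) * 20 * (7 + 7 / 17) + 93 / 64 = 60607279 / 81600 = 742.74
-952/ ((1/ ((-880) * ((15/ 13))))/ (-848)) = -10656307200/ 13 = -819715938.46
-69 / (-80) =69 / 80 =0.86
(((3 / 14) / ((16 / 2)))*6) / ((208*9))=1 / 11648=0.00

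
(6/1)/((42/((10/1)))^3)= 250/3087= 0.08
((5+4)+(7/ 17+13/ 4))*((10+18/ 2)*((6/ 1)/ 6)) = 16359/ 68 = 240.57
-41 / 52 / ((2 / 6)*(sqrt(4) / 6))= -369 / 52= -7.10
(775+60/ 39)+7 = 10186/ 13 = 783.54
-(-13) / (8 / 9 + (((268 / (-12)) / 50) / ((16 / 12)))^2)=4680000 / 360401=12.99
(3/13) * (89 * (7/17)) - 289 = -62000/221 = -280.54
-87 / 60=-29 / 20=-1.45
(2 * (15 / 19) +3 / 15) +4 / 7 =1563 / 665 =2.35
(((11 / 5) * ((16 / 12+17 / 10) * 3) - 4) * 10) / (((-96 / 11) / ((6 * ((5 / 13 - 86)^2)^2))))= -13520908026165771 / 2284880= -5917557169.81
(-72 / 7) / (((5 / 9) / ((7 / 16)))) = -81 / 10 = -8.10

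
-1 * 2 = -2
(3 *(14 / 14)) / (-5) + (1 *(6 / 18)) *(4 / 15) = -23 / 45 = -0.51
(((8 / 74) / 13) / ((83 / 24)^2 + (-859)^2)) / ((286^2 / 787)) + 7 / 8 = 29263821678849631 / 33444367628826440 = 0.88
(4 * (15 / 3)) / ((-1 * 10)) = -2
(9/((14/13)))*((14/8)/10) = 117/80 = 1.46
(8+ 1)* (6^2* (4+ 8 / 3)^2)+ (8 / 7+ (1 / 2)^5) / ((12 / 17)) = 38711671 / 2688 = 14401.66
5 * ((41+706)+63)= 4050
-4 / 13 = -0.31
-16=-16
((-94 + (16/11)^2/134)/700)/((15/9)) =-0.08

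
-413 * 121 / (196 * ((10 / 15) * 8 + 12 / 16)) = -21417 / 511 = -41.91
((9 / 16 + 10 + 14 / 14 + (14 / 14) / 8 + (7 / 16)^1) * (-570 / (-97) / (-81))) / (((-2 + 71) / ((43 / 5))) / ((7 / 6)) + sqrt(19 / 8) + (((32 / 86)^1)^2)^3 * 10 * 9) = -98048221202437497513900 / 755978404891228630555469 + 186012081361257293146655 * sqrt(38) / 40822833864126346049995326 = -0.10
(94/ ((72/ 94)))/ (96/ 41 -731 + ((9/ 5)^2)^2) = -56605625/ 331251732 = -0.17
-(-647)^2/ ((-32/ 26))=5441917/ 16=340119.81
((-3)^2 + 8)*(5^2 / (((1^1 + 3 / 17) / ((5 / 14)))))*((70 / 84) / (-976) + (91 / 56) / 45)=4475165 / 983808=4.55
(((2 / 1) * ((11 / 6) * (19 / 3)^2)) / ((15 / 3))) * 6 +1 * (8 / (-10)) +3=8041 / 45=178.69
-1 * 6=-6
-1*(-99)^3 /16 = 970299 /16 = 60643.69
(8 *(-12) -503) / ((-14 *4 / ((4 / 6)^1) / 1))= 599 / 84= 7.13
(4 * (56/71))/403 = 224/28613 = 0.01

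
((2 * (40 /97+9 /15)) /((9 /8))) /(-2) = -3928 /4365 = -0.90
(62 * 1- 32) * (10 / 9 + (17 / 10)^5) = 13778713 / 30000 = 459.29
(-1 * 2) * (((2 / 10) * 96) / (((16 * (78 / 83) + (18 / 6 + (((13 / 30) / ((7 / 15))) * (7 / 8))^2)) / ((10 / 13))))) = -8159232 / 5164367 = -1.58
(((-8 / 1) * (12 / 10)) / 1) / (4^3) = -3 / 20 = -0.15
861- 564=297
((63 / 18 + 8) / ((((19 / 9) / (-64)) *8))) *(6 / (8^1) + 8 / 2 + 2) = -5589 / 19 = -294.16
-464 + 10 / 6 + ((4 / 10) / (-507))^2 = -462.33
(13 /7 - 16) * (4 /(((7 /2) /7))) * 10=-7920 /7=-1131.43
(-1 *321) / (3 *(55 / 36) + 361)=-36 / 41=-0.88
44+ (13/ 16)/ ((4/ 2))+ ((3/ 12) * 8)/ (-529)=44.40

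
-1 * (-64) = 64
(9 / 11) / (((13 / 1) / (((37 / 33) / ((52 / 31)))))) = 3441 / 81796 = 0.04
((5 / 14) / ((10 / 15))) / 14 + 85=33335 / 392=85.04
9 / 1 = 9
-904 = -904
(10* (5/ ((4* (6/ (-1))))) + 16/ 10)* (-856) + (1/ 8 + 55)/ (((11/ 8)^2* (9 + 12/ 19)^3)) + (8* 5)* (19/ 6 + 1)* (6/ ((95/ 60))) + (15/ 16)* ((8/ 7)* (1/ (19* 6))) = 1045.35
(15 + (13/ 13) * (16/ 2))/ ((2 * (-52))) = -23/ 104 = -0.22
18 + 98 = 116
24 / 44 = 6 / 11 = 0.55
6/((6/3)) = 3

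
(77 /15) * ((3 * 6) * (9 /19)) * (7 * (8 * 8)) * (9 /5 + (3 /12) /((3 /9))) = 23750496 /475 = 50001.04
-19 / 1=-19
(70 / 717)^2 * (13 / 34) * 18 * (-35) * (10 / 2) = -11147500 / 971057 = -11.48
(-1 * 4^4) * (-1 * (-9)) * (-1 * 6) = 13824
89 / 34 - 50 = -47.38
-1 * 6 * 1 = -6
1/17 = 0.06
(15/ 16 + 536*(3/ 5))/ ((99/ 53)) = 151951/ 880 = 172.67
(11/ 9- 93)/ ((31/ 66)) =-18172/ 93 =-195.40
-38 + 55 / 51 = -1883 / 51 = -36.92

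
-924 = -924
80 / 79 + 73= 5847 / 79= 74.01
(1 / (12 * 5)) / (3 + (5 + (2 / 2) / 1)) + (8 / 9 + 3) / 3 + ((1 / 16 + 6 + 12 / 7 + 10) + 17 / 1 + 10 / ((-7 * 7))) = 35.87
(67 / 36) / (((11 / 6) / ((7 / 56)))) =67 / 528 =0.13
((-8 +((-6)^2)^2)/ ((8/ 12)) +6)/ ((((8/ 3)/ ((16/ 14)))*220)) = 2907/ 770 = 3.78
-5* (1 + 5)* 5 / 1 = -150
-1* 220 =-220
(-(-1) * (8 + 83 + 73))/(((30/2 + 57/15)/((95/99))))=38950/4653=8.37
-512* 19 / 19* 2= -1024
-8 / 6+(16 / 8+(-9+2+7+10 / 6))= 7 / 3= 2.33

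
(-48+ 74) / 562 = 13 / 281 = 0.05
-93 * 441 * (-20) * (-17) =-13944420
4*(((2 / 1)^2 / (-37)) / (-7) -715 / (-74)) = 10026 / 259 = 38.71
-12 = -12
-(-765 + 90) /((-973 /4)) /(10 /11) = -2970 /973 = -3.05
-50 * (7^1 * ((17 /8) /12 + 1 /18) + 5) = -47725 /144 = -331.42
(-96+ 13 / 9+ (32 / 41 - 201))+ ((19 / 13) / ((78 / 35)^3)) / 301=-3206044707569 / 10876257288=-294.77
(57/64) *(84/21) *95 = 5415/16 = 338.44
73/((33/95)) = 6935/33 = 210.15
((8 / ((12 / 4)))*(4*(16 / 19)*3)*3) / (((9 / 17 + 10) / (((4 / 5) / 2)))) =52224 / 17005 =3.07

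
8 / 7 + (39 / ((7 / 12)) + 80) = 148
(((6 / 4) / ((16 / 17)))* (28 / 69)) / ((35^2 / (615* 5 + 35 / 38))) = 397409 / 244720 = 1.62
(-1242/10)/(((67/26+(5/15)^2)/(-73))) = 3372.95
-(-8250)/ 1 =8250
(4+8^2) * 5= 340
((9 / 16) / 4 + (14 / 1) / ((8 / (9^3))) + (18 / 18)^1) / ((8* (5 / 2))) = 81721 / 1280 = 63.84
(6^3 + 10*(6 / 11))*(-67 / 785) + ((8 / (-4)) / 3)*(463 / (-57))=-13.49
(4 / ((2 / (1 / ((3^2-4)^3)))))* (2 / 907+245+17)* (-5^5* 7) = -83172600 / 907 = -91700.77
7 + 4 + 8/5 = 12.60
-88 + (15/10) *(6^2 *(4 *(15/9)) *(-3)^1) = -1168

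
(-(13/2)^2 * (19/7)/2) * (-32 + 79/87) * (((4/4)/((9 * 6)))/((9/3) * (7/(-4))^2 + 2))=8685755/2943297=2.95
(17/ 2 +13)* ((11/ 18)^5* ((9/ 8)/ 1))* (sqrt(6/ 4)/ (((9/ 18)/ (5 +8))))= 90027509* sqrt(6)/ 3359232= 65.65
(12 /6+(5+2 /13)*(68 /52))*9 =13293 /169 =78.66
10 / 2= 5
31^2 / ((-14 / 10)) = -686.43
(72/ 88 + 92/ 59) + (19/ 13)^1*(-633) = -7785464/ 8437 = -922.78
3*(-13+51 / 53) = -1914 / 53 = -36.11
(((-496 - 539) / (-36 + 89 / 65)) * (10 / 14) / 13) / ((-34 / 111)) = -2872125 / 535738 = -5.36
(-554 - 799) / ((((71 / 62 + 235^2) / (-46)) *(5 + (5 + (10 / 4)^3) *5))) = 30870048 / 2961778165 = 0.01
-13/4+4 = 3/4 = 0.75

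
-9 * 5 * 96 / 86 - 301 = -15103 / 43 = -351.23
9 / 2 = 4.50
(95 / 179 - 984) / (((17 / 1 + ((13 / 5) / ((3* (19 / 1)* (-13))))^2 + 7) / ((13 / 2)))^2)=-196281772671830625 / 2720917609301516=-72.14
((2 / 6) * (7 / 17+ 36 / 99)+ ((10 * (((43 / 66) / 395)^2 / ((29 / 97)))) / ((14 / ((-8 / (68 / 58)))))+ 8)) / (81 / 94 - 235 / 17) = -3139236160028 / 4927119684795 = -0.64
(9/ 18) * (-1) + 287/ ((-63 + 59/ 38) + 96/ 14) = -167205/ 29042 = -5.76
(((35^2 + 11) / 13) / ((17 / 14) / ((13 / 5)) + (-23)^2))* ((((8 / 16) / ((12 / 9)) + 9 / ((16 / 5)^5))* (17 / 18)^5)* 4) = 143777967032959 / 662949218746368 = 0.22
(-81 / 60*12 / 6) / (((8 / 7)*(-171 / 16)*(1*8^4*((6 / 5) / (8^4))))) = 7 / 38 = 0.18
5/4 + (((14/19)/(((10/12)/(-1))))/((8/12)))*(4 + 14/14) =-409/76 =-5.38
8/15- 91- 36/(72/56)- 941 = -15892/15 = -1059.47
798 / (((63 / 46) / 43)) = 25054.67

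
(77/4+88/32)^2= 484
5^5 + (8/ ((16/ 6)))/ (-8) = 3124.62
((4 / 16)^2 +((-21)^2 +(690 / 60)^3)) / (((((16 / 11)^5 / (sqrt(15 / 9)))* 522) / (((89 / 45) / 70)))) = 449944122749* sqrt(15) / 82760328806400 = 0.02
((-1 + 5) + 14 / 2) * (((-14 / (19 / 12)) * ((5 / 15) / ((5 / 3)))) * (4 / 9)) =-2464 / 285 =-8.65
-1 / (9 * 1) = -1 / 9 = -0.11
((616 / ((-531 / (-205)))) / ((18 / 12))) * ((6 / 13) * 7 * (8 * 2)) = 56573440 / 6903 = 8195.49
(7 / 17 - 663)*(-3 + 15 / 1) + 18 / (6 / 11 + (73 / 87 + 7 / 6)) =-659439660 / 83011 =-7944.00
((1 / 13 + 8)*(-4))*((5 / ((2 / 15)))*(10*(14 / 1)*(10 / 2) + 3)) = -11072250 / 13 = -851711.54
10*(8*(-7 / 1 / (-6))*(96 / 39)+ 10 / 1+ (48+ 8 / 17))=539980 / 663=814.45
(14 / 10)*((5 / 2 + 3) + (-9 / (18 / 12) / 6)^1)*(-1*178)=-5607 / 5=-1121.40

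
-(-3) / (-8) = -3 / 8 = -0.38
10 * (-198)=-1980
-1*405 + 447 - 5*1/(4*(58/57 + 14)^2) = 123083403/2930944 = 41.99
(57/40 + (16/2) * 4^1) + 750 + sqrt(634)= sqrt(634) + 31337/40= 808.60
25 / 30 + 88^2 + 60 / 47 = 2184403 / 282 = 7746.11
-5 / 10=-1 / 2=-0.50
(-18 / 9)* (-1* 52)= 104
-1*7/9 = -7/9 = -0.78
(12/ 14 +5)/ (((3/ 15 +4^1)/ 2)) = 410/ 147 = 2.79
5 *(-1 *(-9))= 45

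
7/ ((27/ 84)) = 196/ 9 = 21.78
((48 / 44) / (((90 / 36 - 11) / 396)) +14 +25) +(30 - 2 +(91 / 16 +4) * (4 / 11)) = 14735 / 748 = 19.70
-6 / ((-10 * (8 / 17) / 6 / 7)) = 1071 / 20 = 53.55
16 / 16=1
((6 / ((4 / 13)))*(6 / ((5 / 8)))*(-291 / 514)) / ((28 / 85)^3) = -4181822775 / 1410416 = -2964.96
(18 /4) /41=0.11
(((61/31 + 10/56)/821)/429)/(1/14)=621/7278986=0.00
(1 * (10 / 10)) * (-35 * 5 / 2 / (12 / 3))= -175 / 8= -21.88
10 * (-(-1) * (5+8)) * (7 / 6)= 455 / 3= 151.67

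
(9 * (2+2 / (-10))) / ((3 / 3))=81 / 5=16.20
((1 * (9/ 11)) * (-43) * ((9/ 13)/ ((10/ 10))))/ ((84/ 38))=-22059/ 2002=-11.02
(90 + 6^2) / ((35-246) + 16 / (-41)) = -574 / 963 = -0.60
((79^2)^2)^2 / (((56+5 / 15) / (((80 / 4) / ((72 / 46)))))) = 174467513139254515 / 507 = 344117382917661.77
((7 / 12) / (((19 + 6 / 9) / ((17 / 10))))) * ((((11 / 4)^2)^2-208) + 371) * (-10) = -6707911 / 60416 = -111.03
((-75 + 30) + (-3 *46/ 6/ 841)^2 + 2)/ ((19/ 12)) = -364950648/ 13438339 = -27.16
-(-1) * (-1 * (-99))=99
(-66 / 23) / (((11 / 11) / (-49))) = 3234 / 23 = 140.61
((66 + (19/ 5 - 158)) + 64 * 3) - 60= 219/ 5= 43.80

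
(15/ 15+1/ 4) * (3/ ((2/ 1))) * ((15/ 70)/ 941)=45/ 105392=0.00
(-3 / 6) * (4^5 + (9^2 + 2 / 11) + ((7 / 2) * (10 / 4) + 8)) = -49365 / 88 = -560.97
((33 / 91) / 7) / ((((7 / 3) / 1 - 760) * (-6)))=33 / 2895802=0.00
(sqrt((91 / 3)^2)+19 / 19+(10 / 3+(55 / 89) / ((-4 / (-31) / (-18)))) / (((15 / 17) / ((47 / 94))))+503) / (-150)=-1561537 / 480600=-3.25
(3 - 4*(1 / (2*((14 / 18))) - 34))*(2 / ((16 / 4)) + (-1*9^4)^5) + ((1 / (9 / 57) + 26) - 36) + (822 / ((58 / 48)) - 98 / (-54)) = -2597450489140486960224983 / 1566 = -1658652930485623857104.08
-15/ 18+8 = 43/ 6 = 7.17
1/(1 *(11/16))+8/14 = 156/77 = 2.03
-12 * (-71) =852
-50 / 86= -25 / 43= -0.58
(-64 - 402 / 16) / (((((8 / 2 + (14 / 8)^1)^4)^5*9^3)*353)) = -4260607557632 / 19201321442093410683869844319119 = -0.00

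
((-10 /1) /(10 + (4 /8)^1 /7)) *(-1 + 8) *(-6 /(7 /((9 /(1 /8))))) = 20160 /47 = 428.94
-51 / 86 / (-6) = 17 / 172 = 0.10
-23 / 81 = -0.28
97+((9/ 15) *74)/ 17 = 8467/ 85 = 99.61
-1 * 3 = -3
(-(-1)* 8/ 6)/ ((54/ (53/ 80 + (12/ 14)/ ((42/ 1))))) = 2677/ 158760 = 0.02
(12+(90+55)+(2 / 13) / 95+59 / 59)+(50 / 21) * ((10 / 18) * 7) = 5577314 / 33345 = 167.26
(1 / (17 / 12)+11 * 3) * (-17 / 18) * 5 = -159.17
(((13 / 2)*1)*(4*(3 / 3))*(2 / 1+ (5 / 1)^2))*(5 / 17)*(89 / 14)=156195 / 119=1312.56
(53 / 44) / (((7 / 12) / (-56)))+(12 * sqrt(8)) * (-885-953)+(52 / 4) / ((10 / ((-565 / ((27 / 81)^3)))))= -44112 * sqrt(2)-438837 / 22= -82330.93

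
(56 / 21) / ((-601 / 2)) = -16 / 1803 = -0.01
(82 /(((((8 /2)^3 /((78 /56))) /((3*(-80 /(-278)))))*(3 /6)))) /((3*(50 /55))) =17589 /15568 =1.13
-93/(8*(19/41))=-25.09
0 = 0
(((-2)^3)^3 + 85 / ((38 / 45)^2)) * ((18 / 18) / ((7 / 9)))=-729261 / 1444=-505.03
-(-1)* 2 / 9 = 2 / 9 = 0.22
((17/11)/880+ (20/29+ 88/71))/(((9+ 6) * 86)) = 38483963/25711144800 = 0.00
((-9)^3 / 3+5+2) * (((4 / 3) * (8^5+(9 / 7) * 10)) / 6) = -108307952 / 63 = -1719173.84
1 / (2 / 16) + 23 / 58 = 487 / 58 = 8.40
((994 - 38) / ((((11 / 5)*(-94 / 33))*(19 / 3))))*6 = -129060 / 893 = -144.52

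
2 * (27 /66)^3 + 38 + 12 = 266929 /5324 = 50.14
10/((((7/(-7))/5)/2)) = -100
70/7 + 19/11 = 129/11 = 11.73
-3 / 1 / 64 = -3 / 64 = -0.05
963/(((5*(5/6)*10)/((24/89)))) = 69336/11125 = 6.23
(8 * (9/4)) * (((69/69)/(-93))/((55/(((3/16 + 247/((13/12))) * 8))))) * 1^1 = -6.42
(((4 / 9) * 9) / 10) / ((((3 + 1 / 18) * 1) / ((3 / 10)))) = 54 / 1375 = 0.04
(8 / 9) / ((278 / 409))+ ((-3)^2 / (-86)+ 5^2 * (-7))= -18698113 / 107586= -173.80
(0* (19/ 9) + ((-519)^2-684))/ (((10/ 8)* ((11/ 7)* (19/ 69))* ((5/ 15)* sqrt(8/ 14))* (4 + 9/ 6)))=1557251892* sqrt(7)/ 11495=358425.51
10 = 10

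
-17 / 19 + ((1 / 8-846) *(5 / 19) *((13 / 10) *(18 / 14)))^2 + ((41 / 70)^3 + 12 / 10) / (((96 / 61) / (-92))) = 1644498802203053 / 11887008000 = 138344.22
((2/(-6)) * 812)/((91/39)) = -116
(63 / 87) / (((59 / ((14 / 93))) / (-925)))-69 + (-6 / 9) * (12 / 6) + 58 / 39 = -48650145 / 689533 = -70.56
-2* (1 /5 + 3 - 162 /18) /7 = 58 /35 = 1.66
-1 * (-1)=1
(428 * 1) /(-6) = -214 /3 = -71.33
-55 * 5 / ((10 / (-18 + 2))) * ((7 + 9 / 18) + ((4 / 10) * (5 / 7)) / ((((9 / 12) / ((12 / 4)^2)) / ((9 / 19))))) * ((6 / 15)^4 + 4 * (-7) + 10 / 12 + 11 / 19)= -33683622698 / 315875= -106635.92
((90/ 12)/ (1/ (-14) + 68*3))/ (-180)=-7/ 34260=-0.00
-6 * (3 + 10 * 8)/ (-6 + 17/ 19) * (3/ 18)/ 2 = 1577/ 194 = 8.13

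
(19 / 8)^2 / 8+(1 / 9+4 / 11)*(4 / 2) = 83867 / 50688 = 1.65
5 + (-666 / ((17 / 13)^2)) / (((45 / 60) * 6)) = -23567 / 289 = -81.55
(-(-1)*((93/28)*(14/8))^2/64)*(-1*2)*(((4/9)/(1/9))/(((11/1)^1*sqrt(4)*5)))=-0.04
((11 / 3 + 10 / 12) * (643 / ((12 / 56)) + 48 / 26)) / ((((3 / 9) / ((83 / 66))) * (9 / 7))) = 34016969 / 858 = 39646.82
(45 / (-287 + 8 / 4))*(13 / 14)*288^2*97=-1179613.35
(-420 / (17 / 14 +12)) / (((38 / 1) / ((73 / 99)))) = -14308 / 23199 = -0.62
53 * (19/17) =59.24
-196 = -196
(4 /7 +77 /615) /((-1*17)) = -2999 /73185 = -0.04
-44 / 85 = -0.52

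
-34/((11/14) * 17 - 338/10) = 2380/1431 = 1.66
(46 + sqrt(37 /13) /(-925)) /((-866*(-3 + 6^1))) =-23 /1299 + sqrt(481) /31240950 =-0.02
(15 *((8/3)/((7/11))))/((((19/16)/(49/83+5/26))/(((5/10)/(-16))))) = -185790/143507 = -1.29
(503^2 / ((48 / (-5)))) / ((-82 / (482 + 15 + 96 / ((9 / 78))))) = 427145.53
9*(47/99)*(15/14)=705/154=4.58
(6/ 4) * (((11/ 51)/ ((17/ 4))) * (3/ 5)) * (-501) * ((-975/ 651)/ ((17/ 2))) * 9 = 36.29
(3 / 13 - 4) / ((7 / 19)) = -10.23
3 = 3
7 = 7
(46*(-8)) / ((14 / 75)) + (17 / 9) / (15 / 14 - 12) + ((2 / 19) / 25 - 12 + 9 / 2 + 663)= -708915757 / 538650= -1316.10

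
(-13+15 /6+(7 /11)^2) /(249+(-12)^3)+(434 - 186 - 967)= -257340599 /357918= -718.99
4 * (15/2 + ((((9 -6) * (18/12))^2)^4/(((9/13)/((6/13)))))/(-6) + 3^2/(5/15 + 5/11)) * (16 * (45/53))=-2795202945/2756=-1014224.58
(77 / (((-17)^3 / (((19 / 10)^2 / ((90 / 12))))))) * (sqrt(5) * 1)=-27797 * sqrt(5) / 3684750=-0.02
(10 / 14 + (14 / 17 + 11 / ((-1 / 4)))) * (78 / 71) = -394134 / 8449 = -46.65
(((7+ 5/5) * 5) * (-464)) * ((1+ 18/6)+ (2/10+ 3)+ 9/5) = -167040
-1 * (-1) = 1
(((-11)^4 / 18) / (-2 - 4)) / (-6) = 14641 / 648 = 22.59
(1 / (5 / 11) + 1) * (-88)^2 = 123904 / 5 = 24780.80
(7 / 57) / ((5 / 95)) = 7 / 3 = 2.33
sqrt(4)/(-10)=-0.20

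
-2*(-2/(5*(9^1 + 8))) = 4/85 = 0.05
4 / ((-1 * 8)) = -1 / 2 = -0.50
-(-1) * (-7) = -7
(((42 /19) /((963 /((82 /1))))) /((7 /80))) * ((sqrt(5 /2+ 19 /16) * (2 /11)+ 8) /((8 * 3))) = 820 * sqrt(59) /201267+ 13120 /18297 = 0.75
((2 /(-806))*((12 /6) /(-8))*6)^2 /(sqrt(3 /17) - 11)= -1683 /1334352344 - 9*sqrt(51) /1334352344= -0.00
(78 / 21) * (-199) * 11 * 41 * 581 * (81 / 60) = -2614657617 / 10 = -261465761.70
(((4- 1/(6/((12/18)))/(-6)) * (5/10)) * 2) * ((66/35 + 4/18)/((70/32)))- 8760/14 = -621.84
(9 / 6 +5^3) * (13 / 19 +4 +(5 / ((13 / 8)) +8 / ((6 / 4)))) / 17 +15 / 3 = 2580829 / 25194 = 102.44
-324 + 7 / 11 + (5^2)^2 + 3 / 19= 63075 / 209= 301.79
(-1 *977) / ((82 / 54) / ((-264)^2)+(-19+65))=-1838510784 / 86562473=-21.24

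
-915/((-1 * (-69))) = -305/23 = -13.26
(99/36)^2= 121/16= 7.56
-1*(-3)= 3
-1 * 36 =-36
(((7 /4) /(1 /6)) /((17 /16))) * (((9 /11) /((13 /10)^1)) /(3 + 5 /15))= 4536 /2431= 1.87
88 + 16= 104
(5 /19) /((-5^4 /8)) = -8 /2375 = -0.00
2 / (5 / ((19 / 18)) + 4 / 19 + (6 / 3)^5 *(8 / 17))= 323 / 3231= 0.10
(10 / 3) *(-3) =-10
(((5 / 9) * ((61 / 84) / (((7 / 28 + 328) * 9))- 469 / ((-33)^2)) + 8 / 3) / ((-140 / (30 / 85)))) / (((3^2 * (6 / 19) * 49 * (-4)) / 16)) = 12464496812 / 70910404900335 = 0.00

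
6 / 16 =3 / 8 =0.38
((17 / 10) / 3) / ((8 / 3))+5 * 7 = 2817 / 80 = 35.21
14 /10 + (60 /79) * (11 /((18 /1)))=2209 /1185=1.86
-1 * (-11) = 11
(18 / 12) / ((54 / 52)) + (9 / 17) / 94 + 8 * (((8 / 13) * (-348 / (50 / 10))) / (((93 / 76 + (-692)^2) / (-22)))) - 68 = -2263624322892317 / 34021975856310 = -66.53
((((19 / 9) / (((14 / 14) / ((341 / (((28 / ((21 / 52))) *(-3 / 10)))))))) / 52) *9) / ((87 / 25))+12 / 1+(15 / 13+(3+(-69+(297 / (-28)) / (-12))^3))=-6528132625338587 / 20656656384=-316030.46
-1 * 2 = -2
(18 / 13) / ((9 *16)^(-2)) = 373248 / 13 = 28711.38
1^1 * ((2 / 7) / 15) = 0.02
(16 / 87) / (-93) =-16 / 8091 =-0.00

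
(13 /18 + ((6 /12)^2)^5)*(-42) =-46655 /1536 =-30.37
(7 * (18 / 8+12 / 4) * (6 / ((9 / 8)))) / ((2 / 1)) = 98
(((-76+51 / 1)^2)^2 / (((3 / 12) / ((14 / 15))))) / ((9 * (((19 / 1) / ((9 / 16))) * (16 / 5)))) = 2734375 / 1824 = 1499.11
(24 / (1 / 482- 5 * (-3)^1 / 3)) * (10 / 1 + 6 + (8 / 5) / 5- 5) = 3273744 / 60275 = 54.31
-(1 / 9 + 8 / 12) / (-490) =1 / 630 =0.00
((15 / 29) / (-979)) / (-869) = 15 / 24671779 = 0.00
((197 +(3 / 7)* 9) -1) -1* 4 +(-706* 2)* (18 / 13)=-160089 / 91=-1759.22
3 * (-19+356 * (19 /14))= 9747 /7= 1392.43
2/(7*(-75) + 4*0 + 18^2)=-2/201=-0.01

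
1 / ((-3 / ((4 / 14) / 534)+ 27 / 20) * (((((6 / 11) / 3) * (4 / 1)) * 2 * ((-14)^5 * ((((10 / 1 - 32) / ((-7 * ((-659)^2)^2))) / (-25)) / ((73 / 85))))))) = -344194976203825 / 1171485778176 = -293.81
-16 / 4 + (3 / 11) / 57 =-835 / 209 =-4.00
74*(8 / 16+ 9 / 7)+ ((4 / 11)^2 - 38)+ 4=83239 / 847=98.28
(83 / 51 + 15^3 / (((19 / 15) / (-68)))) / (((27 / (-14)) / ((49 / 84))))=8602730227 / 156978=54802.14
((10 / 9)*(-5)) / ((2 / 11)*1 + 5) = -550 / 513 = -1.07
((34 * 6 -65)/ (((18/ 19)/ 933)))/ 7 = 821351/ 42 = 19555.98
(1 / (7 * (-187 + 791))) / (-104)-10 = -4397121 / 439712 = -10.00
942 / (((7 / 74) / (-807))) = -56254356 / 7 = -8036336.57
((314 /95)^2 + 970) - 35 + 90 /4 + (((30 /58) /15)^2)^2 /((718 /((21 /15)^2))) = 2219215808583791 /2291572757975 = 968.42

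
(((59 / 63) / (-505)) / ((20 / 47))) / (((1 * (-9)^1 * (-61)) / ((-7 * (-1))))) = -2773 / 49904100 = -0.00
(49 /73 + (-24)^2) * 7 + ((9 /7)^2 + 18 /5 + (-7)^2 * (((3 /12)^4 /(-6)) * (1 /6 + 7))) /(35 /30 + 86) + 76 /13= 755068292913373 /186777776640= 4042.60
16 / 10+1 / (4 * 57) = 1829 / 1140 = 1.60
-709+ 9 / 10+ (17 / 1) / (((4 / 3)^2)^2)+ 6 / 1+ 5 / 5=-890523 / 1280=-695.72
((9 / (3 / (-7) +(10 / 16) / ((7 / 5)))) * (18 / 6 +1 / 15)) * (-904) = -6986112 / 5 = -1397222.40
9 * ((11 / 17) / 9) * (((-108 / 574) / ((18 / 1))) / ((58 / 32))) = -528 / 141491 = -0.00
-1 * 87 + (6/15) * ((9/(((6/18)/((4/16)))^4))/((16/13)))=-881403/10240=-86.07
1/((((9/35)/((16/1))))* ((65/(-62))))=-6944/117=-59.35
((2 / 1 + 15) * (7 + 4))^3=6539203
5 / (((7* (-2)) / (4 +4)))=-2.86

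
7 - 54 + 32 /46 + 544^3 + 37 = 3702751018 /23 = 160989174.70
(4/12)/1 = 1/3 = 0.33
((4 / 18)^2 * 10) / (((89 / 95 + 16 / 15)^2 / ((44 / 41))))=15884000 / 120309129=0.13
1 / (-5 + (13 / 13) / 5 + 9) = 5 / 21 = 0.24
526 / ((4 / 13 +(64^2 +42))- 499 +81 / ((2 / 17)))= 0.12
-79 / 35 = -2.26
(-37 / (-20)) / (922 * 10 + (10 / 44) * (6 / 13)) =5291 / 26369500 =0.00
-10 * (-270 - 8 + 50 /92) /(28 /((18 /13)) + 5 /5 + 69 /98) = 56284830 /444797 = 126.54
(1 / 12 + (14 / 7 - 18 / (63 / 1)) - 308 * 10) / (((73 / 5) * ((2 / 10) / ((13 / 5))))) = -16806985 / 6132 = -2740.87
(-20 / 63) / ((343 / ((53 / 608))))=-265 / 3284568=-0.00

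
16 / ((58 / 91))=728 / 29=25.10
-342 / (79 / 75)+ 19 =-24149 / 79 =-305.68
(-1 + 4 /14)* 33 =-165 /7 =-23.57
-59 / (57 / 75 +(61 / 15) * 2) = -4425 / 667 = -6.63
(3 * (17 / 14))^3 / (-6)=-44217 / 5488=-8.06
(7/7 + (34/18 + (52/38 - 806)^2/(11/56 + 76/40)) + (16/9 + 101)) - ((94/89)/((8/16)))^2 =308927.36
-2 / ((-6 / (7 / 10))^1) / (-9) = -7 / 270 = -0.03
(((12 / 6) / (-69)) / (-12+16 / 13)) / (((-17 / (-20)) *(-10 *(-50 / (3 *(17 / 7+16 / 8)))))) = 403 / 4789750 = 0.00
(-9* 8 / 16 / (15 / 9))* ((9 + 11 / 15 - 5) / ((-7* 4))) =639 / 1400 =0.46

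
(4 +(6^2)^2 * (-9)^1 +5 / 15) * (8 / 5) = -279832 / 15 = -18655.47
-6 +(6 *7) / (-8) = -45 / 4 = -11.25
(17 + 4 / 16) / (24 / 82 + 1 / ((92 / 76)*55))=56.06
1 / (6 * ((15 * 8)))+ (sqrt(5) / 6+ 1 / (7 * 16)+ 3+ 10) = sqrt(5) / 6+ 16393 / 1260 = 13.38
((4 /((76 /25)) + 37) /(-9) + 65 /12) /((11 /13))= 10309 /7524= 1.37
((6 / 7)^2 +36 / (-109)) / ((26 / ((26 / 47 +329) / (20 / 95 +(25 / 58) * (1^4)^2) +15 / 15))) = 18470275560 / 2307189157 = 8.01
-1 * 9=-9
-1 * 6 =-6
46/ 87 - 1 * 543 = -47195/ 87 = -542.47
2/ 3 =0.67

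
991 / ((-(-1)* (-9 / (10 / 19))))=-9910 / 171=-57.95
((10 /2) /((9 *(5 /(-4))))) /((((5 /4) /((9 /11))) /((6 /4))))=-24 /55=-0.44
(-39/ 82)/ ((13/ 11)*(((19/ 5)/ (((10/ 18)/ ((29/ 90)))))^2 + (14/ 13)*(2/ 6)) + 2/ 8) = -1828125/ 24657892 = -0.07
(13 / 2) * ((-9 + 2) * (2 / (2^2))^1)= -91 / 4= -22.75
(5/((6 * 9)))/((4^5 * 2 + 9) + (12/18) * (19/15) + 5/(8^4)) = 51200/1137906339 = 0.00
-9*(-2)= 18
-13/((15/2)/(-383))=9958/15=663.87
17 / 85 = 1 / 5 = 0.20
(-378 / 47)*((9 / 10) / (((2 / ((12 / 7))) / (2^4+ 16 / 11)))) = -279936 / 2585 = -108.29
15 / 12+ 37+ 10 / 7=1111 / 28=39.68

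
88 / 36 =22 / 9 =2.44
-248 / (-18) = 124 / 9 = 13.78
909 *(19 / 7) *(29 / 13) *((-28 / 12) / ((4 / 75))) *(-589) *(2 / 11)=7375148775 / 286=25787233.48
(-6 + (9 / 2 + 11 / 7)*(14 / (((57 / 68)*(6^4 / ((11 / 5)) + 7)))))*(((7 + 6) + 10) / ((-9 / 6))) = 89.39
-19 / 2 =-9.50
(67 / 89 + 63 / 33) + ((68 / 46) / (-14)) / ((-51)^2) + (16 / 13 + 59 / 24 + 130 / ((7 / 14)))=668017142575 / 2508033528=266.35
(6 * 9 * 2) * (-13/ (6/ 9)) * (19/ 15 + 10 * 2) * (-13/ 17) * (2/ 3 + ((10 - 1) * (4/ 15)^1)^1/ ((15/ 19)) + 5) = 633669894/ 2125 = 298197.60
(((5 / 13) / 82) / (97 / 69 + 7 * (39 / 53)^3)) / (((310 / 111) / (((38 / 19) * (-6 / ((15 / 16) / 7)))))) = -63853940808 / 1780028820895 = -0.04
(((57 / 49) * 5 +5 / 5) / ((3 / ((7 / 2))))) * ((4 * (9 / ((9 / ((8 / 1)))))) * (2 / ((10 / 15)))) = 5344 / 7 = 763.43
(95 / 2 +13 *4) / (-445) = -199 / 890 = -0.22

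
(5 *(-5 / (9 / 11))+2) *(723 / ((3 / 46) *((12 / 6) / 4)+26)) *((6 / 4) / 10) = -118.96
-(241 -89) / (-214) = 76 / 107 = 0.71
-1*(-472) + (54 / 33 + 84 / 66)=474.91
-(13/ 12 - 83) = 983/ 12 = 81.92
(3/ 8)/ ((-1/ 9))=-27/ 8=-3.38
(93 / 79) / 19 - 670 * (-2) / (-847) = -1932569 / 1271347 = -1.52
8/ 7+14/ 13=202/ 91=2.22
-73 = -73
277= 277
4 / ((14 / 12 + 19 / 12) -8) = -16 / 21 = -0.76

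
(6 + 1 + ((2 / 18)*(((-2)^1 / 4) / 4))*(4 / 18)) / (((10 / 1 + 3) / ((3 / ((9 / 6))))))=1.08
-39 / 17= -2.29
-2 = -2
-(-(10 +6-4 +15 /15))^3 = 2197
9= 9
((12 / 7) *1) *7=12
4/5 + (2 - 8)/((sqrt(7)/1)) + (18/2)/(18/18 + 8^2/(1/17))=489/605 - 6 * sqrt(7)/7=-1.46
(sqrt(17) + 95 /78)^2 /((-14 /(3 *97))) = -10907941 /28392- 9215 *sqrt(17) /182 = -592.95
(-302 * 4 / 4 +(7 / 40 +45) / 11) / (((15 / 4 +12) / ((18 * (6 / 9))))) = -87382 / 385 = -226.97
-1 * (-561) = 561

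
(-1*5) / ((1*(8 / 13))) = -65 / 8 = -8.12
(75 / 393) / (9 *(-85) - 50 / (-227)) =-0.00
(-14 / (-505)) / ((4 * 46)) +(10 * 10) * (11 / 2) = 25553007 / 46460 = 550.00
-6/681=-2/227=-0.01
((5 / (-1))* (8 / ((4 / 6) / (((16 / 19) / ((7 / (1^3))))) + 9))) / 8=-120 / 349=-0.34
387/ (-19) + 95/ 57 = -1066/ 57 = -18.70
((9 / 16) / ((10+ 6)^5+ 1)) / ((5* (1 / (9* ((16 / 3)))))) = 27 / 5242885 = 0.00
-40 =-40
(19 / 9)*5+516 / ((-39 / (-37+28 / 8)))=53093 / 117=453.79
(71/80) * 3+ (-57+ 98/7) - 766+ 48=-60667/80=-758.34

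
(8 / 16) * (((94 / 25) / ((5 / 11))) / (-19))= -517 / 2375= -0.22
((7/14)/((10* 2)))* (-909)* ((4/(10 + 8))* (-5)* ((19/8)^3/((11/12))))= 2078277/5632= 369.01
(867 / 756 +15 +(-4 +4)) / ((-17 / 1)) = -4069 / 4284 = -0.95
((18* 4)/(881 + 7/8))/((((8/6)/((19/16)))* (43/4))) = 2052/303365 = 0.01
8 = 8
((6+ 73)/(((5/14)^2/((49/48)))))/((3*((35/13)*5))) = 352261/22500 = 15.66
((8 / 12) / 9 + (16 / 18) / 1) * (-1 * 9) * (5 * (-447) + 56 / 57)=3310814 / 171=19361.49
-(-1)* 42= 42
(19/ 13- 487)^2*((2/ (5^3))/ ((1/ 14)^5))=42855261990912/ 21125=2028651455.19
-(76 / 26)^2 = -1444 / 169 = -8.54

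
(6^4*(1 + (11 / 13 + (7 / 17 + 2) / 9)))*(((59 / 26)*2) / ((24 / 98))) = 145879860 / 2873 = 50776.14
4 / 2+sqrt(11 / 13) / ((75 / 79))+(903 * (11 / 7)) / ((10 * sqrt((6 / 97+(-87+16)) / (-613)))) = 79 * sqrt(143) / 975+2+1419 * sqrt(409151141) / 68810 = 420.10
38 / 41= 0.93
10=10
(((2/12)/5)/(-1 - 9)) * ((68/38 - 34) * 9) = 459/475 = 0.97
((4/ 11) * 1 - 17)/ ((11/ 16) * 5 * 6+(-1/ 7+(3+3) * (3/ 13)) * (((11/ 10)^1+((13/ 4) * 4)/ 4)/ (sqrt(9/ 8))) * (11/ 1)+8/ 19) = 18421785072600/ 141810880632773 - 3152071846560 * sqrt(2)/ 12891898239343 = -0.22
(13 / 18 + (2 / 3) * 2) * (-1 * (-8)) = 148 / 9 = 16.44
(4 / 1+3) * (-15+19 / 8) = -707 / 8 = -88.38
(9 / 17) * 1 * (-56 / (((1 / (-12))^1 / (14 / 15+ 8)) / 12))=3241728 / 85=38137.98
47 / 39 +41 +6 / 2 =1763 / 39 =45.21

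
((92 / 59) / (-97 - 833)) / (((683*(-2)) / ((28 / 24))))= 161 / 112428630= 0.00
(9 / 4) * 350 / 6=131.25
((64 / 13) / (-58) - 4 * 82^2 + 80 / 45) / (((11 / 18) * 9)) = -182504768 / 37323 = -4889.87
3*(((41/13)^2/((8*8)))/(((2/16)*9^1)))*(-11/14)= -18491/56784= -0.33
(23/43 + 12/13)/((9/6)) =1630/1677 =0.97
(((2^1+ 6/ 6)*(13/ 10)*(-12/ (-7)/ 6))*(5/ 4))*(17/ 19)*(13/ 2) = 8619/ 1064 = 8.10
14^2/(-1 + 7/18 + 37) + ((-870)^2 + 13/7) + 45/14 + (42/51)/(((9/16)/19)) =1061991968761/1403010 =756938.27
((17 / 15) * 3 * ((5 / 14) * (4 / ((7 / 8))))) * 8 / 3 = 14.80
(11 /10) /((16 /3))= 33 /160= 0.21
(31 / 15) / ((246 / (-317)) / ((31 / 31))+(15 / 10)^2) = 39308 / 28035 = 1.40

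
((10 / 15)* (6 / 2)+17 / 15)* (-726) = -11374 / 5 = -2274.80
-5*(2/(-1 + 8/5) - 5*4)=250/3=83.33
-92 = -92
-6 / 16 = -3 / 8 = -0.38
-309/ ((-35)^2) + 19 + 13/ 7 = 25241/ 1225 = 20.60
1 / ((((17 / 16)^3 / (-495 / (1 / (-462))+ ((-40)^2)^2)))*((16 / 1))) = 713904640 / 4913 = 145309.31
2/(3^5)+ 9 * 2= 4376/243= 18.01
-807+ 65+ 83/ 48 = -35533/ 48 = -740.27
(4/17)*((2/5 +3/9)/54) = 22/6885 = 0.00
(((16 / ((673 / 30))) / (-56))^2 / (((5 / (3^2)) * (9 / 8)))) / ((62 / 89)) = 256320 / 687999151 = 0.00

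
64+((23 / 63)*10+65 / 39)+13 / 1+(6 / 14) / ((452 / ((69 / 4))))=9378151 / 113904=82.33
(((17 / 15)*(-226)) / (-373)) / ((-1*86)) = -1921 / 240585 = -0.01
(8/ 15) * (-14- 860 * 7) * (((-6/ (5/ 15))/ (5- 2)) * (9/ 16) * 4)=217224/ 5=43444.80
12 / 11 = 1.09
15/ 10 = 3/ 2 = 1.50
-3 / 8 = -0.38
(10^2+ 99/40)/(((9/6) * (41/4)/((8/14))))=16396/4305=3.81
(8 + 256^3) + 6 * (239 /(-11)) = 184548030 /11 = 16777093.64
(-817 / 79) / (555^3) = -0.00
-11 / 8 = -1.38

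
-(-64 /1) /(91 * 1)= 64 /91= 0.70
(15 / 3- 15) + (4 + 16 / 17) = -86 / 17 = -5.06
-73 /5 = -14.60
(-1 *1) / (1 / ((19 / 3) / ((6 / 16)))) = -152 / 9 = -16.89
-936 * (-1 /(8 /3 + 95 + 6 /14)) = 4914 /515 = 9.54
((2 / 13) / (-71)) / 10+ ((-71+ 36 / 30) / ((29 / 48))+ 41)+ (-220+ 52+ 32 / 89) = -576916682 / 2382263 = -242.17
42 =42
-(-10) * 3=30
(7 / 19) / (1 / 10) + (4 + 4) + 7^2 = 1153 / 19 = 60.68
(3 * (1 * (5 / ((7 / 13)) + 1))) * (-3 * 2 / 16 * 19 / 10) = -1539 / 70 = -21.99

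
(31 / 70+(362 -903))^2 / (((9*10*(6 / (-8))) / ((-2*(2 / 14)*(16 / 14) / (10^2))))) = 318175538 / 22509375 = 14.14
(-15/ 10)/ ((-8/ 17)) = 51/ 16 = 3.19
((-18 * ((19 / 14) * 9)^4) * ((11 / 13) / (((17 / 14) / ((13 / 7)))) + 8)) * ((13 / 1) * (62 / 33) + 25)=-47215947428901 / 256564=-184031849.48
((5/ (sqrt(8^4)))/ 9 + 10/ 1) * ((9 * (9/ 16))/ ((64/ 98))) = 2542365/ 32768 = 77.59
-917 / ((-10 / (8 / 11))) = 3668 / 55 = 66.69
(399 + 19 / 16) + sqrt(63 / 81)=sqrt(7) / 3 + 6403 / 16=401.07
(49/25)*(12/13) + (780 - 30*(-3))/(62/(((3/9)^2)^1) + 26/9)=2756487/820300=3.36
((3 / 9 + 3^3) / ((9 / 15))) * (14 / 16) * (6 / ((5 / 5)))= 1435 / 6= 239.17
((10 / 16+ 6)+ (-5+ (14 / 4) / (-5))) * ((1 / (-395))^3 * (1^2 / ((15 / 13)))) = -481 / 36977925000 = -0.00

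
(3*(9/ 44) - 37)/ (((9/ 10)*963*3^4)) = -8005/ 15444594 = -0.00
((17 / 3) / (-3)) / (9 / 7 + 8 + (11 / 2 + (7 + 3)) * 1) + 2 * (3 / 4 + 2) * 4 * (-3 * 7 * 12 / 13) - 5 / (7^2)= -848736289 / 1989351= -426.64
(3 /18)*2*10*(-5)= -50 /3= -16.67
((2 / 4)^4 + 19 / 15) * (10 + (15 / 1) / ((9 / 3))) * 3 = 957 / 16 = 59.81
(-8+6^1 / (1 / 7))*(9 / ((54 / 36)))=204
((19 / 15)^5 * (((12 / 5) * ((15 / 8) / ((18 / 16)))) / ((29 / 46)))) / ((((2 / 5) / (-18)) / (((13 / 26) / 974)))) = -113900554 / 238325625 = -0.48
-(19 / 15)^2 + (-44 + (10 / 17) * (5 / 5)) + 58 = 49663 / 3825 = 12.98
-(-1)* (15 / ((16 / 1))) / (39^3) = 5 / 316368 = 0.00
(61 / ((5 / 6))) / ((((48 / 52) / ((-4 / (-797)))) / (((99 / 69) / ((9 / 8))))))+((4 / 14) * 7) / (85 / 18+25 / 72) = 18107456 / 20072445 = 0.90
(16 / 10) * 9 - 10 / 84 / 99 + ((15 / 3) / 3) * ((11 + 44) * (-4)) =-7323649 / 20790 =-352.27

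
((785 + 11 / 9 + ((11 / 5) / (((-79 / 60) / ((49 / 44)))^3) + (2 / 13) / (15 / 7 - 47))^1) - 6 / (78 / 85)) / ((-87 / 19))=-16206164200296803 / 95339179707057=-169.98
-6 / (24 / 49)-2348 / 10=-4941 / 20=-247.05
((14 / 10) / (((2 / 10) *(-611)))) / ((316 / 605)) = -4235 / 193076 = -0.02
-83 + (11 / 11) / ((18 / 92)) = -701 / 9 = -77.89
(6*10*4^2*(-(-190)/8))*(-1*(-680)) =15504000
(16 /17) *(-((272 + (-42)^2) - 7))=-32464 /17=-1909.65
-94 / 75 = -1.25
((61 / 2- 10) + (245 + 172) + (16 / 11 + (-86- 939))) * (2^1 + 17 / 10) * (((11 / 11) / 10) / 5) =-477041 / 11000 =-43.37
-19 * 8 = -152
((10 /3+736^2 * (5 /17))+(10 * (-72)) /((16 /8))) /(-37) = -8107250 /1887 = -4296.37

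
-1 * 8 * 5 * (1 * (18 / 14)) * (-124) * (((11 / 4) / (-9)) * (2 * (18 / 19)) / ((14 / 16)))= -3928320 / 931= -4219.46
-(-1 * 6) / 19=6 / 19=0.32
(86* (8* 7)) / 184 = 602 / 23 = 26.17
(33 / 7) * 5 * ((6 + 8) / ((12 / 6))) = 165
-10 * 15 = -150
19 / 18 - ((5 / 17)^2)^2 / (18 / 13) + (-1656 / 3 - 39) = -147819604 / 250563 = -589.95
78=78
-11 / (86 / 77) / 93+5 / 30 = 81 / 1333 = 0.06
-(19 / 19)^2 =-1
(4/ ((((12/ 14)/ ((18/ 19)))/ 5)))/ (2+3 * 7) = 420/ 437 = 0.96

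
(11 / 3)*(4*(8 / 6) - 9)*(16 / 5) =-1936 / 45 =-43.02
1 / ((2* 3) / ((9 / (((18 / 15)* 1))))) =5 / 4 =1.25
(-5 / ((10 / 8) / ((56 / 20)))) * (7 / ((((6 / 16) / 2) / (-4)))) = 25088 / 15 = 1672.53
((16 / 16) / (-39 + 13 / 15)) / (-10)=3 / 1144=0.00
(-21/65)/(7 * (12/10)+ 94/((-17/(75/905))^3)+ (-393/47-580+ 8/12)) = 86262272715213/154673093933683637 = 0.00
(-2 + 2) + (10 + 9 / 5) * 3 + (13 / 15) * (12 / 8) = 36.70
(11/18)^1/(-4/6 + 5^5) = 11/56238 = 0.00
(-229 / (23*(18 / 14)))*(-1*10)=16030 / 207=77.44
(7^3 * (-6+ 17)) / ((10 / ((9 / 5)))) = 33957 / 50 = 679.14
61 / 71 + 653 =46424 / 71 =653.86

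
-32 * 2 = -64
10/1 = 10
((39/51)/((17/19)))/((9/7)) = 1729/2601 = 0.66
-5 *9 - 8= -53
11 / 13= 0.85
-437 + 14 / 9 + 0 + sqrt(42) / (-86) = -3919 / 9 - sqrt(42) / 86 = -435.52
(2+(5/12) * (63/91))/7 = 17/52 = 0.33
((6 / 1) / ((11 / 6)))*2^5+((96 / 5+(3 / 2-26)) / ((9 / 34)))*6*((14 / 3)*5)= -267140 / 99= -2698.38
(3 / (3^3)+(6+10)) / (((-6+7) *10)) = 29 / 18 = 1.61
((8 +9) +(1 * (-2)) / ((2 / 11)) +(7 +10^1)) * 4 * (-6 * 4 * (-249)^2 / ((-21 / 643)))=4191692749.71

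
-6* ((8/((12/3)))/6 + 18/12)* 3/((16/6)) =-99/8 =-12.38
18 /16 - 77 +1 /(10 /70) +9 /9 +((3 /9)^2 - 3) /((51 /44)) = -258389 /3672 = -70.37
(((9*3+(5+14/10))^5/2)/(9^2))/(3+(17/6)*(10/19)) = 2467947726533/43200000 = 57128.42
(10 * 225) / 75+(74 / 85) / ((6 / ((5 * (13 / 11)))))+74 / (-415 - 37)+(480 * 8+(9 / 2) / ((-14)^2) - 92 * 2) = 91615114957 / 24850056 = 3686.72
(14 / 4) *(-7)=-49 / 2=-24.50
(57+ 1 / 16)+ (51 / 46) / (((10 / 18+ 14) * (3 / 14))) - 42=15.42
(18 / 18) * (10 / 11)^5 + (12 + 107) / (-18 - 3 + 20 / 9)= -155585621 / 27217619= -5.72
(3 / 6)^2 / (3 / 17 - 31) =-17 / 2096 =-0.01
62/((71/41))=2542/71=35.80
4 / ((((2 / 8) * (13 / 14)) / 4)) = 896 / 13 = 68.92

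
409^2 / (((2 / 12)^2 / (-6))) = -36132696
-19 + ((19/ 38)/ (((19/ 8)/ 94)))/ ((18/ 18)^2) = 15/ 19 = 0.79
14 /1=14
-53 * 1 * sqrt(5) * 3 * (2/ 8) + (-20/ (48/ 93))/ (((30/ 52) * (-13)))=31/ 6 -159 * sqrt(5)/ 4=-83.72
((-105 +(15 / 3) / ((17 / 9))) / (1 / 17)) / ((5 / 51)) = -17748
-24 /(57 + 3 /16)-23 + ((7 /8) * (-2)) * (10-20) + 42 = 22009 /610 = 36.08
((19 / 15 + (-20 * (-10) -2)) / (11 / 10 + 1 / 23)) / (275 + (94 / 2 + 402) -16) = 68747 / 279306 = 0.25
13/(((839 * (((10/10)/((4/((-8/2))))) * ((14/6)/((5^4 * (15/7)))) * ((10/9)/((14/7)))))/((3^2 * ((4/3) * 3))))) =-23692500/41111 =-576.31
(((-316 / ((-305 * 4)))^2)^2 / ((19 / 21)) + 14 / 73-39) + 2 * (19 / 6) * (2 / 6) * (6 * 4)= 427176214211894 / 36007840250625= 11.86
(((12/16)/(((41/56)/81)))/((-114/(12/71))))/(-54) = 126/55309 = 0.00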